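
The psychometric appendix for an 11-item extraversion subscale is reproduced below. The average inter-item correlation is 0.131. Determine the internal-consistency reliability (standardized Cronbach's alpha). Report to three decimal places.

α = 0.624

Standardized α = k·r̄ / (1 + (k−1)·r̄) = 11 × 0.131 / (1 + 10 × 0.131)
  = 1.4410 / 2.3100 = 0.624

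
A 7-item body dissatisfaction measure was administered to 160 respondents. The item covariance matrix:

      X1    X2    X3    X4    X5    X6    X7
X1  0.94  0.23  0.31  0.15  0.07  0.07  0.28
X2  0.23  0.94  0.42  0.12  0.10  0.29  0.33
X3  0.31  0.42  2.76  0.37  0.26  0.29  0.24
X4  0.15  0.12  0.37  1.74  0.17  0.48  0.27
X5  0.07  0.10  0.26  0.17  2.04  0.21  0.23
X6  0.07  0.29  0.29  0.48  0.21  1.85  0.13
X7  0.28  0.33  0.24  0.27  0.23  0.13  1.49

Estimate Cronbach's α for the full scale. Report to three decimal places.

ΣVar(i) = 0.94 + 0.94 + 2.76 + 1.74 + 2.04 + 1.85 + 1.49 = 11.76
Σ_{i<j} σ_ij = 5.02
σ²_T = 11.76 + 2 × 5.02 = 21.80
α = (k/(k−1))·(1 − ΣVar(i)/σ²_T) = (7/6)·(1 − 11.76/21.80) = 0.537

α = 0.537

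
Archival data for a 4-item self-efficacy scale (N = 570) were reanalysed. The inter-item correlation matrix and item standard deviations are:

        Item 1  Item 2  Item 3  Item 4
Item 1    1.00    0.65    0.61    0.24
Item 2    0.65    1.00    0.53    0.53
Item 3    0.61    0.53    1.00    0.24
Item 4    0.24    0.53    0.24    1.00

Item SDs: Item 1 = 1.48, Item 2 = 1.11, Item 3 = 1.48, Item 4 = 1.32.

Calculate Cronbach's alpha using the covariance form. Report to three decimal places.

Σσ²ᵢ = 1.48² + 1.11² + 1.48² + 1.32² = 7.3553
Covariances σ_ij = r_ij · s_i · s_j:
  σ(Item 1,Item 2) = 0.65 × 1.48 × 1.11 = 1.0678
  σ(Item 1,Item 3) = 0.61 × 1.48 × 1.48 = 1.3361
  σ(Item 1,Item 4) = 0.24 × 1.48 × 1.32 = 0.4689
  σ(Item 2,Item 3) = 0.53 × 1.11 × 1.48 = 0.8707
  σ(Item 2,Item 4) = 0.53 × 1.11 × 1.32 = 0.7766
  σ(Item 3,Item 4) = 0.24 × 1.48 × 1.32 = 0.4689
σ²_T = Σσ²ᵢ + 2·Σσ_ij = 7.3553 + 2 × 4.9890 = 17.3333
α = (4/3)·(1 − 7.3553/17.3333) = 0.768

Cronbach's alpha = 0.768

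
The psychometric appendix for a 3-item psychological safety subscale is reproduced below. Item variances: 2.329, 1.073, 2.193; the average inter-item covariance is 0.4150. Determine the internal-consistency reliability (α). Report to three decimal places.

α = 0.462

Σσᵢ² = 2.329 + 1.073 + 2.193 = 5.595
Sum of the 3 distinct covariances = 3 × 0.4150 = 1.2450
total variance = Σσᵢ² + 2·Σcov = 5.595 + 2 × 1.2450 = 8.0850
α = (3/2)·(1 − 5.595/8.0850) = 0.462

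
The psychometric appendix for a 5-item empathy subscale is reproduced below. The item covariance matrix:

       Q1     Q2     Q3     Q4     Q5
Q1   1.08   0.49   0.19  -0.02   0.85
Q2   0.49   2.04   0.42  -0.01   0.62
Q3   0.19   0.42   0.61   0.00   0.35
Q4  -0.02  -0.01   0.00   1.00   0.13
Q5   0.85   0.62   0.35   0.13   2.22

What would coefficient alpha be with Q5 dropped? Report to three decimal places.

α = 0.415

Remaining items: Q1, Q2, Q3, Q4 (k = 4).
sum of item variances = 1.08 + 2.04 + 0.61 + 1.00 = 4.73
total variance = 4.73 + 2 × 1.07 = 6.87
α (item deleted) = (4/3)·(1 − 4.73/6.87) = 0.415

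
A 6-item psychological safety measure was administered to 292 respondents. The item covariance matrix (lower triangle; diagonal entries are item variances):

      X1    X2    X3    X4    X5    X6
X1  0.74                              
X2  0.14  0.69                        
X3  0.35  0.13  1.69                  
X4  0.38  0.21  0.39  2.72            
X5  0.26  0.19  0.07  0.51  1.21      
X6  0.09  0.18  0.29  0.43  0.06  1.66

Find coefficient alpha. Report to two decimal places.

ΣVar(i) = 0.74 + 0.69 + 1.69 + 2.72 + 1.21 + 1.66 = 8.71
Σ_{i<j} σ_ij = 3.68
Var(T) = 8.71 + 2 × 3.68 = 16.07
α = (k/(k−1))·(1 − ΣVar(i)/Var(T)) = (6/5)·(1 − 8.71/16.07) = 0.55

α = 0.55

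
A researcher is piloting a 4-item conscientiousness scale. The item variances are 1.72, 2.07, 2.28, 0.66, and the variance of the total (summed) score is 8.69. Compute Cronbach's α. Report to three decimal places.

Cronbach's α = 0.301

ΣVar(i) = 1.72 + 2.07 + 2.28 + 0.66 = 6.73
α = (k/(k−1))·(1 − ΣVar(i)/σ²_total) = (4/3)·(1 − 6.73/8.69) = 0.301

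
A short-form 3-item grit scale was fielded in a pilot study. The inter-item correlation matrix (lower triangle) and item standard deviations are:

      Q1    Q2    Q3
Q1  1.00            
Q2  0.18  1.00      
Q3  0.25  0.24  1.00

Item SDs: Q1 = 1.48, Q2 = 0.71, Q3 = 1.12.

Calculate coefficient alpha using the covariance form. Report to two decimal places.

Σσ²ᵢ = 1.48² + 0.71² + 1.12² = 3.9489
Covariances σ_ij = r_ij · s_i · s_j:
  σ(Q1,Q2) = 0.18 × 1.48 × 0.71 = 0.1891
  σ(Q1,Q3) = 0.25 × 1.48 × 1.12 = 0.4144
  σ(Q2,Q3) = 0.24 × 0.71 × 1.12 = 0.1908
σ²_T = Σσ²ᵢ + 2·Σσ_ij = 3.9489 + 2 × 0.7943 = 5.5375
α = (3/2)·(1 − 3.9489/5.5375) = 0.43

coefficient alpha = 0.43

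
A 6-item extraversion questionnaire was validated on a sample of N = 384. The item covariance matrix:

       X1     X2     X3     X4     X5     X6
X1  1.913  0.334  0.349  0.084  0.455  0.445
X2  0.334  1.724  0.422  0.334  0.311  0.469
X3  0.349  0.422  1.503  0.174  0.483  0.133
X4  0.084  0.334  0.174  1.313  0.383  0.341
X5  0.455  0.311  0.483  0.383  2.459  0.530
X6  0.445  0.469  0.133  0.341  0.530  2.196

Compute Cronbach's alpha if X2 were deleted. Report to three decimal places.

Remaining items: X1, X3, X4, X5, X6 (k = 5).
ΣVar(i) = 1.913 + 1.503 + 1.313 + 2.459 + 2.196 = 9.384
Var(T) = 9.384 + 2 × 3.377 = 16.138
α (item deleted) = (5/4)·(1 − 9.384/16.138) = 0.523

α = 0.523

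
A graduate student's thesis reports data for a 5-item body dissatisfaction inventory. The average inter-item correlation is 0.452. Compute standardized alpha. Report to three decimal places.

Standardized α = k·r̄ / (1 + (k−1)·r̄) = 5 × 0.452 / (1 + 4 × 0.452)
  = 2.2600 / 2.8080 = 0.805

standardized alpha = 0.805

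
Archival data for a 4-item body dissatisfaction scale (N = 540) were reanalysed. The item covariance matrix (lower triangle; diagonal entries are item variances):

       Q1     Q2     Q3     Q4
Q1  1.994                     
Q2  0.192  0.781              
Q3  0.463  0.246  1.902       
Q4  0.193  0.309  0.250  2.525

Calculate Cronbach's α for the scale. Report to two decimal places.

α = 0.42

ΣVar(i) = 1.994 + 0.781 + 1.902 + 2.525 = 7.202
Sum of off-diagonal covariances = 1.653
σ²_T = 7.202 + 2 × 1.653 = 10.508
α = (k/(k−1))·(1 − ΣVar(i)/σ²_T) = (4/3)·(1 − 7.202/10.508) = 0.42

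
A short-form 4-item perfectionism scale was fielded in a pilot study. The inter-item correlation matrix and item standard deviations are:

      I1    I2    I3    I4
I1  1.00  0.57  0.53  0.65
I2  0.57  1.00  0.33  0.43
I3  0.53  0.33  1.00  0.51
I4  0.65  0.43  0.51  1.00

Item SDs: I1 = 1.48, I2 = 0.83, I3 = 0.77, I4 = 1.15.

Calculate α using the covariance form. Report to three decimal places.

Σσ²ᵢ = 1.48² + 0.83² + 0.77² + 1.15² = 4.7947
Covariances σ_ij = r_ij · s_i · s_j:
  σ(I1,I2) = 0.57 × 1.48 × 0.83 = 0.7002
  σ(I1,I3) = 0.53 × 1.48 × 0.77 = 0.6040
  σ(I1,I4) = 0.65 × 1.48 × 1.15 = 1.1063
  σ(I2,I3) = 0.33 × 0.83 × 0.77 = 0.2109
  σ(I2,I4) = 0.43 × 0.83 × 1.15 = 0.4104
  σ(I3,I4) = 0.51 × 0.77 × 1.15 = 0.4516
σ²_T = Σσ²ᵢ + 2·Σσ_ij = 4.7947 + 2 × 3.4834 = 11.7615
α = (4/3)·(1 − 4.7947/11.7615) = 0.790

α = 0.790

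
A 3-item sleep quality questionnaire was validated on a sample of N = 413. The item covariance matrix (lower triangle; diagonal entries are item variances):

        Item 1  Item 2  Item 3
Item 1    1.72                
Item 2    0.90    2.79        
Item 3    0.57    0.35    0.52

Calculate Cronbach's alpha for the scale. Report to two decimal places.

sum of item variances = 1.72 + 2.79 + 0.52 = 5.03
Sum of off-diagonal covariances = 1.82
σ²_total = 5.03 + 2 × 1.82 = 8.67
α = (k/(k−1))·(1 − sum of item variances/σ²_total) = (3/2)·(1 − 5.03/8.67) = 0.63

Cronbach's alpha = 0.63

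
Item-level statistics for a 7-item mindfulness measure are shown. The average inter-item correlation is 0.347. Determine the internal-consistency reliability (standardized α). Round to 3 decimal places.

α = 0.788

Standardized α = k·r̄ / (1 + (k−1)·r̄) = 7 × 0.347 / (1 + 6 × 0.347)
  = 2.4290 / 3.0820 = 0.788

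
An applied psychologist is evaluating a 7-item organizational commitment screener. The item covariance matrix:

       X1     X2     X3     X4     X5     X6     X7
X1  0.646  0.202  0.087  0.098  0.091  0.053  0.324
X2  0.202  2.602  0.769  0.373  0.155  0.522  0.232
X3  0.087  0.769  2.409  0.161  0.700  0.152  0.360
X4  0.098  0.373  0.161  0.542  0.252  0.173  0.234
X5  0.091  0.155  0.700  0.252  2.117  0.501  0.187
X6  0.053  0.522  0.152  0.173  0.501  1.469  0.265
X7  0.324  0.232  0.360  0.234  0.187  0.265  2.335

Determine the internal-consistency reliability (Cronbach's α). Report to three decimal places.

Σσ²ᵢ = 0.646 + 2.602 + 2.409 + 0.542 + 2.117 + 1.469 + 2.335 = 12.120
Σ_{i<j} σ_ij = 5.891
σ²_T = 12.120 + 2 × 5.891 = 23.902
α = (k/(k−1))·(1 − Σσ²ᵢ/σ²_T) = (7/6)·(1 − 12.120/23.902) = 0.575

α = 0.575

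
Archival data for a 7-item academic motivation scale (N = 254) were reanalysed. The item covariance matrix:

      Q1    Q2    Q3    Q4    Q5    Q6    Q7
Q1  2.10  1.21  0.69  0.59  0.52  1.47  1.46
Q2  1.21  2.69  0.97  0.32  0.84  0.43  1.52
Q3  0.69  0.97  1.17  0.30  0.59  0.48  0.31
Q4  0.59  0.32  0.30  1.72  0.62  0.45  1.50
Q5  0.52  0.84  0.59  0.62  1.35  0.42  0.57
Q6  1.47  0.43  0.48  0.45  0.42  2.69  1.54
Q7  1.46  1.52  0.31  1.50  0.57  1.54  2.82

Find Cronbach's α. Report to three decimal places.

α = 0.814

ΣVar(i) = 2.10 + 2.69 + 1.17 + 1.72 + 1.35 + 2.69 + 2.82 = 14.54
Sum of the distinct covariances = 16.80
σ²_T = 14.54 + 2 × 16.80 = 48.14
α = (k/(k−1))·(1 − ΣVar(i)/σ²_T) = (7/6)·(1 − 14.54/48.14) = 0.814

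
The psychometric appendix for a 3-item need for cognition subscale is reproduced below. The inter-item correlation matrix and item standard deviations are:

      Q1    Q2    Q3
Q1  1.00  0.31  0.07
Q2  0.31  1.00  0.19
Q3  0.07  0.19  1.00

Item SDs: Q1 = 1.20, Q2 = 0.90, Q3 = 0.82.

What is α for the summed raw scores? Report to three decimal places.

α = 0.407

Σσ²ᵢ = 1.20² + 0.90² + 0.82² = 2.9224
Covariances σ_ij = r_ij · s_i · s_j:
  σ(Q1,Q2) = 0.31 × 1.20 × 0.90 = 0.3348
  σ(Q1,Q3) = 0.07 × 1.20 × 0.82 = 0.0689
  σ(Q2,Q3) = 0.19 × 0.90 × 0.82 = 0.1402
σ²_T = Σσ²ᵢ + 2·Σσ_ij = 2.9224 + 2 × 0.5439 = 4.0102
α = (3/2)·(1 − 2.9224/4.0102) = 0.407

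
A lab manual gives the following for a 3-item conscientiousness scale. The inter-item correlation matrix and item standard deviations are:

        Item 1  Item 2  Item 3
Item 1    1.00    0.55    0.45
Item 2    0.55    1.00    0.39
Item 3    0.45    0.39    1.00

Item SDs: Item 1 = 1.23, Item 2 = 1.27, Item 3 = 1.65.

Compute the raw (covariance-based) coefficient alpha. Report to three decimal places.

α = 0.705

Σσ²ᵢ = 1.23² + 1.27² + 1.65² = 5.8483
Covariances σ_ij = r_ij · s_i · s_j:
  σ(Item 1,Item 2) = 0.55 × 1.23 × 1.27 = 0.8592
  σ(Item 1,Item 3) = 0.45 × 1.23 × 1.65 = 0.9133
  σ(Item 2,Item 3) = 0.39 × 1.27 × 1.65 = 0.8172
σ²_T = Σσ²ᵢ + 2·Σσ_ij = 5.8483 + 2 × 2.5897 = 11.0277
α = (3/2)·(1 − 5.8483/11.0277) = 0.705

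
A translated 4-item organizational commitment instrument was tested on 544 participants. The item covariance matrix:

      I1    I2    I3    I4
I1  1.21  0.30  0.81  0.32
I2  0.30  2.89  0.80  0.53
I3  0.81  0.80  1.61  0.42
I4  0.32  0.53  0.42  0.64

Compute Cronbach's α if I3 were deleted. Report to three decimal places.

α = 0.490

Remaining items: I1, I2, I4 (k = 3).
Σσᵢ² = 1.21 + 2.89 + 0.64 = 4.74
σ²_total = 4.74 + 2 × 1.15 = 7.04
α (item deleted) = (3/2)·(1 − 4.74/7.04) = 0.490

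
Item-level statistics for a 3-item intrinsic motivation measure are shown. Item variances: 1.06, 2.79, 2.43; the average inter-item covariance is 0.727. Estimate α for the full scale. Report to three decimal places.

sum of item variances = 1.06 + 2.79 + 2.43 = 6.28
Sum of the 3 distinct covariances = 3 × 0.727 = 2.181
total variance = sum of item variances + 2·Σcov = 6.28 + 2 × 2.181 = 10.642
α = (3/2)·(1 − 6.28/10.642) = 0.615

α = 0.615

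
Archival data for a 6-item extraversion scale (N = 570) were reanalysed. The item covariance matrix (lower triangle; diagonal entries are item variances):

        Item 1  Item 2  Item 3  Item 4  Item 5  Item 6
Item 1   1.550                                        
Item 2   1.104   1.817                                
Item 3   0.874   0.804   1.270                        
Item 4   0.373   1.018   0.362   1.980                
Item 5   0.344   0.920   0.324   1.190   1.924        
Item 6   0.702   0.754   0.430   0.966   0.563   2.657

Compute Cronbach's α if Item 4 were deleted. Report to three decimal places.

Remaining items: Item 1, Item 2, Item 3, Item 5, Item 6 (k = 5).
ΣVar(i) = 1.550 + 1.817 + 1.270 + 1.924 + 2.657 = 9.218
total variance = 9.218 + 2 × 6.819 = 22.856
α (item deleted) = (5/4)·(1 − 9.218/22.856) = 0.746

Cronbach's α = 0.746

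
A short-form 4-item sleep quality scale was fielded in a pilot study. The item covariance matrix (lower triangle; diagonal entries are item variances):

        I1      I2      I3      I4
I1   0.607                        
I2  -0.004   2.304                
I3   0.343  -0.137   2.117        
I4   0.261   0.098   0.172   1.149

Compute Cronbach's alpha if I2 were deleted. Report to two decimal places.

Cronbach's alpha = 0.43

Remaining items: I1, I3, I4 (k = 3).
ΣVar(i) = 0.607 + 2.117 + 1.149 = 3.873
Var(T) = 3.873 + 2 × 0.776 = 5.425
α (item deleted) = (3/2)·(1 − 3.873/5.425) = 0.43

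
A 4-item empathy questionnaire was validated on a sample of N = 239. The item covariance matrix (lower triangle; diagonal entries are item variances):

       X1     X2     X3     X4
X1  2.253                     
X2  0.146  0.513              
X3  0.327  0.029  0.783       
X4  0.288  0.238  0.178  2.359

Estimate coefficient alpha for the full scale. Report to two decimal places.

ΣVar(i) = 2.253 + 0.513 + 0.783 + 2.359 = 5.908
Σ_{i<j} σ_ij = 1.206
total variance = 5.908 + 2 × 1.206 = 8.320
α = (k/(k−1))·(1 − ΣVar(i)/total variance) = (4/3)·(1 − 5.908/8.320) = 0.39

α = 0.39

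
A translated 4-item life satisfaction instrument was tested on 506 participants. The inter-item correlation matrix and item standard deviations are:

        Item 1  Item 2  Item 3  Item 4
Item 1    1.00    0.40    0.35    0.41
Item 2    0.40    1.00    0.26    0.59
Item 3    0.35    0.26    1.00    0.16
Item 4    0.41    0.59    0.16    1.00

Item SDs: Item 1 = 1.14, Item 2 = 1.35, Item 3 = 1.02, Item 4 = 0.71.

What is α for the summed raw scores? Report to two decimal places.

Σσ²ᵢ = 1.14² + 1.35² + 1.02² + 0.71² = 4.6666
Covariances σ_ij = r_ij · s_i · s_j:
  σ(Item 1,Item 2) = 0.40 × 1.14 × 1.35 = 0.6156
  σ(Item 1,Item 3) = 0.35 × 1.14 × 1.02 = 0.4070
  σ(Item 1,Item 4) = 0.41 × 1.14 × 0.71 = 0.3319
  σ(Item 2,Item 3) = 0.26 × 1.35 × 1.02 = 0.3580
  σ(Item 2,Item 4) = 0.59 × 1.35 × 0.71 = 0.5655
  σ(Item 3,Item 4) = 0.16 × 1.02 × 0.71 = 0.1159
σ²_T = Σσ²ᵢ + 2·Σσ_ij = 4.6666 + 2 × 2.3939 = 9.4544
α = (4/3)·(1 − 4.6666/9.4544) = 0.68

α = 0.68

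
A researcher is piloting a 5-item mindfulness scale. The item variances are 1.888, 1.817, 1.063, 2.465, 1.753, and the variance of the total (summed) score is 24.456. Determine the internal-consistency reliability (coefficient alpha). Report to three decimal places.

Σσᵢ² = 1.888 + 1.817 + 1.063 + 2.465 + 1.753 = 8.986
α = (k/(k−1))·(1 − Σσᵢ²/total variance) = (5/4)·(1 − 8.986/24.456) = 0.791

coefficient alpha = 0.791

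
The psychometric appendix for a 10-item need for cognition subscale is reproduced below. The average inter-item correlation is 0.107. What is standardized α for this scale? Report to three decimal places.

standardized α = 0.545

Standardized α = k·r̄ / (1 + (k−1)·r̄) = 10 × 0.107 / (1 + 9 × 0.107)
  = 1.0700 / 1.9630 = 0.545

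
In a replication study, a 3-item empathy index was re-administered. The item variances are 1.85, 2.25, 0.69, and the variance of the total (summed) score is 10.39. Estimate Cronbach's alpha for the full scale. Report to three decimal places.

ΣVar(i) = 1.85 + 2.25 + 0.69 = 4.79
α = (k/(k−1))·(1 − ΣVar(i)/σ²_total) = (3/2)·(1 − 4.79/10.39) = 0.808

Cronbach's alpha = 0.808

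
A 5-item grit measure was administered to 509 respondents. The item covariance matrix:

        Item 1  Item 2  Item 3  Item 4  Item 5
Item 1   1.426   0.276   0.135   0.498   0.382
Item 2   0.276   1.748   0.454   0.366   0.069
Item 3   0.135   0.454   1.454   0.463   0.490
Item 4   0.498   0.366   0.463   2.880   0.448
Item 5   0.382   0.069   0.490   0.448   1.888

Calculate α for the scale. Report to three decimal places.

α = 0.541

sum of item variances = 1.426 + 1.748 + 1.454 + 2.880 + 1.888 = 9.396
Sum of off-diagonal covariances = 3.581
σ²_T = 9.396 + 2 × 3.581 = 16.558
α = (k/(k−1))·(1 − sum of item variances/σ²_T) = (5/4)·(1 − 9.396/16.558) = 0.541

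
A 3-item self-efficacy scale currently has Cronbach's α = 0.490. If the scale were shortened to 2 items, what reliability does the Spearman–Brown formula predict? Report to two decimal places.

Length factor m = 2/3 = 0.6667
α' = m·α / (1 − (1−m)·α)
   = 2/3 × 0.490 / (1 − (1 − 2/3) × 0.490)
   = 0.3267 / 0.8367 = 0.39

predicted reliability = 0.39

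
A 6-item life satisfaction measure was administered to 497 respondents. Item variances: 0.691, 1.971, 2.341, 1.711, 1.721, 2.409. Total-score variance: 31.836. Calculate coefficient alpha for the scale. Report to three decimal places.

ΣVar(i) = 0.691 + 1.971 + 2.341 + 1.711 + 1.721 + 2.409 = 10.844
α = (k/(k−1))·(1 − ΣVar(i)/σ²_total) = (6/5)·(1 − 10.844/31.836) = 0.791

α = 0.791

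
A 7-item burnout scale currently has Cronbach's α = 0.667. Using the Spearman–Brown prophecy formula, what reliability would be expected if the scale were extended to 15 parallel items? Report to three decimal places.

Length factor m = 15/7 = 2.1429
α' = m·α / (1 + (m−1)·α)
   = 15/7 × 0.667 / (1 + (15/7 − 1) × 0.667)
   = 1.4293 / 1.7623 = 0.811

predicted reliability = 0.811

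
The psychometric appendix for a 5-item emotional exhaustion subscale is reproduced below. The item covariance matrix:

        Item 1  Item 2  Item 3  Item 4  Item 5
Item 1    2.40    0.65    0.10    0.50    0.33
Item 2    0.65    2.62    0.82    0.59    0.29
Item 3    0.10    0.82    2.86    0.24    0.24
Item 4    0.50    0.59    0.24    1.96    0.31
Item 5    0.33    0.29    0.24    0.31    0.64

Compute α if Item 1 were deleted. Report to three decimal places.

Remaining items: Item 2, Item 3, Item 4, Item 5 (k = 4).
sum of item variances = 2.62 + 2.86 + 1.96 + 0.64 = 8.08
σ²_T = 8.08 + 2 × 2.49 = 13.06
α (item deleted) = (4/3)·(1 − 8.08/13.06) = 0.508

α = 0.508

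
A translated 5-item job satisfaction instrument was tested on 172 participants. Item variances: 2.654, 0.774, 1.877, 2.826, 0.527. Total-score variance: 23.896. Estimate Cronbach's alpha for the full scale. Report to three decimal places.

Cronbach's alpha = 0.797

ΣVar(i) = 2.654 + 0.774 + 1.877 + 2.826 + 0.527 = 8.658
α = (k/(k−1))·(1 − ΣVar(i)/total variance) = (5/4)·(1 − 8.658/23.896) = 0.797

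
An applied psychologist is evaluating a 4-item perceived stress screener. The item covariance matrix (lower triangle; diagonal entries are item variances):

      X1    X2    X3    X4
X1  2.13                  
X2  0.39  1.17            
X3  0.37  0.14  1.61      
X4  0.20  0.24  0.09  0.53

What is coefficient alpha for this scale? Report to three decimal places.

Σσᵢ² = 2.13 + 1.17 + 1.61 + 0.53 = 5.44
Sum of the distinct covariances = 1.43
σ²_T = 5.44 + 2 × 1.43 = 8.30
α = (k/(k−1))·(1 − Σσᵢ²/σ²_T) = (4/3)·(1 − 5.44/8.30) = 0.459

α = 0.459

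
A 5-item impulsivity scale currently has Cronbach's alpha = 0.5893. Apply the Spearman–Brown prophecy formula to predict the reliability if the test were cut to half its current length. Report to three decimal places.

Length factor m = 1/2
α' = m·α / (1 − (1−m)·α)
   = 1/2 × 0.5893 / (1 − (1 − 1/2) × 0.5893)
   = 0.2947 / 0.7053 = 0.418

predicted reliability = 0.418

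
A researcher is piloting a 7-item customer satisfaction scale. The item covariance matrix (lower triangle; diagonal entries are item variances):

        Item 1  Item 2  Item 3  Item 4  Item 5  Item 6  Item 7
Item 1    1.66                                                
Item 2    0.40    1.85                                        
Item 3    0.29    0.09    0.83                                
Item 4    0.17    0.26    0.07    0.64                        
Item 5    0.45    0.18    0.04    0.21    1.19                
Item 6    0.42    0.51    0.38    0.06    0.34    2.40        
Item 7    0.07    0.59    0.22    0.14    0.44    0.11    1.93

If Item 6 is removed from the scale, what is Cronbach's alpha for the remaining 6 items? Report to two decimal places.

Remaining items: Item 1, Item 2, Item 3, Item 4, Item 5, Item 7 (k = 6).
ΣVar(i) = 1.66 + 1.85 + 0.83 + 0.64 + 1.19 + 1.93 = 8.10
σ²_T = 8.10 + 2 × 3.62 = 15.34
α (item deleted) = (6/5)·(1 − 8.10/15.34) = 0.57

Cronbach's alpha = 0.57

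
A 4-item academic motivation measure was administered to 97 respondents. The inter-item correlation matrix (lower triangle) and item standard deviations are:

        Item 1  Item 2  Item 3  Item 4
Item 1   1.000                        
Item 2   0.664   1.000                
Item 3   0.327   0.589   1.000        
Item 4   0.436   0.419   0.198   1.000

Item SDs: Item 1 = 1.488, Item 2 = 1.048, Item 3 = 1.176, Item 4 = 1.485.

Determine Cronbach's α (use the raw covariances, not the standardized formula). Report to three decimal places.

Σσ²ᵢ = 1.488² + 1.048² + 1.176² + 1.485² = 6.9006
Covariances σ_ij = r_ij · s_i · s_j:
  σ(Item 1,Item 2) = 0.664 × 1.488 × 1.048 = 1.0355
  σ(Item 1,Item 3) = 0.327 × 1.488 × 1.176 = 0.5722
  σ(Item 1,Item 4) = 0.436 × 1.488 × 1.485 = 0.9634
  σ(Item 2,Item 3) = 0.589 × 1.048 × 1.176 = 0.7259
  σ(Item 2,Item 4) = 0.419 × 1.048 × 1.485 = 0.6521
  σ(Item 3,Item 4) = 0.198 × 1.176 × 1.485 = 0.3458
σ²_T = Σσ²ᵢ + 2·Σσ_ij = 6.9006 + 2 × 4.2949 = 15.4904
α = (4/3)·(1 − 6.9006/15.4904) = 0.739

α = 0.739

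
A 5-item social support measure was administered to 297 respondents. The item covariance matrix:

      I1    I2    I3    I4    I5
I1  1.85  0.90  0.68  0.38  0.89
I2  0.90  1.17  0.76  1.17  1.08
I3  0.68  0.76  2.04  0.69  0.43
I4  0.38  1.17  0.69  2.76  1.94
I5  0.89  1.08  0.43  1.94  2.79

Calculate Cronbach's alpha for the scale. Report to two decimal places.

ΣVar(i) = 1.85 + 1.17 + 2.04 + 2.76 + 2.79 = 10.61
Sum of the distinct covariances = 8.92
σ²_T = 10.61 + 2 × 8.92 = 28.45
α = (k/(k−1))·(1 − ΣVar(i)/σ²_T) = (5/4)·(1 − 10.61/28.45) = 0.78

Cronbach's alpha = 0.78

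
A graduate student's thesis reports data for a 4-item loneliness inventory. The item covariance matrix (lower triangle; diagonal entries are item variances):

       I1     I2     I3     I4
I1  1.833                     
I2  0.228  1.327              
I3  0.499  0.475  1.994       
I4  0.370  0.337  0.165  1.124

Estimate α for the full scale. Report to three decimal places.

Σσᵢ² = 1.833 + 1.327 + 1.994 + 1.124 = 6.278
Sum of off-diagonal covariances = 2.074
σ²_total = 6.278 + 2 × 2.074 = 10.426
α = (k/(k−1))·(1 − Σσᵢ²/σ²_total) = (4/3)·(1 − 6.278/10.426) = 0.530

α = 0.530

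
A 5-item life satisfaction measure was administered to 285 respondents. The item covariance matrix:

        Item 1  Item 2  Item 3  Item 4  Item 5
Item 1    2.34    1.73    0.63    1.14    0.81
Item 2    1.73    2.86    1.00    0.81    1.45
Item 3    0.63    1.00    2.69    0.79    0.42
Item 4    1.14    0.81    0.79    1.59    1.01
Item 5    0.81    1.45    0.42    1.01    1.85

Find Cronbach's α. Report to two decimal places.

α = 0.79

Σσ²ᵢ = 2.34 + 2.86 + 2.69 + 1.59 + 1.85 = 11.33
Sum of off-diagonal covariances = 9.79
σ²_total = 11.33 + 2 × 9.79 = 30.91
α = (k/(k−1))·(1 − Σσ²ᵢ/σ²_total) = (5/4)·(1 − 11.33/30.91) = 0.79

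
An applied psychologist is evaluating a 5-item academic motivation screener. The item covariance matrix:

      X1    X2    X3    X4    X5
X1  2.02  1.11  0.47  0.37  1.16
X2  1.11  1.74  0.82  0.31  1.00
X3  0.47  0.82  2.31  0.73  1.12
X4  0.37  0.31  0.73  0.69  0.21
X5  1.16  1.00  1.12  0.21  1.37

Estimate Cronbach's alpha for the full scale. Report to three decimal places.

Σσ²ᵢ = 2.02 + 1.74 + 2.31 + 0.69 + 1.37 = 8.13
Σ_{i<j} σ_ij = 7.30
σ²_T = 8.13 + 2 × 7.30 = 22.73
α = (k/(k−1))·(1 − Σσ²ᵢ/σ²_T) = (5/4)·(1 − 8.13/22.73) = 0.803

α = 0.803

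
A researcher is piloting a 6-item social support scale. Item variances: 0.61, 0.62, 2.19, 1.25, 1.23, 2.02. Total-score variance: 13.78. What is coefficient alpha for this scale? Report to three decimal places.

α = 0.510

ΣVar(i) = 0.61 + 0.62 + 2.19 + 1.25 + 1.23 + 2.02 = 7.92
α = (k/(k−1))·(1 − ΣVar(i)/total variance) = (6/5)·(1 − 7.92/13.78) = 0.510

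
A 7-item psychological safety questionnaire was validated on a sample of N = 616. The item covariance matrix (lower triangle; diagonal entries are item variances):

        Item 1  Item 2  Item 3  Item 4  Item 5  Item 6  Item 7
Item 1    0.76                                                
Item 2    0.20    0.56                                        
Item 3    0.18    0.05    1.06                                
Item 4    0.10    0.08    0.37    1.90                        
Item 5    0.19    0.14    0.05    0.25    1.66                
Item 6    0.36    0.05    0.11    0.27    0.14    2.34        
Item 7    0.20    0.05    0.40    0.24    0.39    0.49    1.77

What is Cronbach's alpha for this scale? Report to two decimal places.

α = 0.54

ΣVar(i) = 0.76 + 0.56 + 1.06 + 1.90 + 1.66 + 2.34 + 1.77 = 10.05
Sum of the distinct covariances = 4.31
Var(T) = 10.05 + 2 × 4.31 = 18.67
α = (k/(k−1))·(1 − ΣVar(i)/Var(T)) = (7/6)·(1 − 10.05/18.67) = 0.54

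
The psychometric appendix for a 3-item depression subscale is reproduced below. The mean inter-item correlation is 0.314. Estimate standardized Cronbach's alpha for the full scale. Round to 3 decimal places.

Standardized α = k·r̄ / (1 + (k−1)·r̄) = 3 × 0.314 / (1 + 2 × 0.314)
  = 0.9420 / 1.6280 = 0.579

standardized Cronbach's alpha = 0.579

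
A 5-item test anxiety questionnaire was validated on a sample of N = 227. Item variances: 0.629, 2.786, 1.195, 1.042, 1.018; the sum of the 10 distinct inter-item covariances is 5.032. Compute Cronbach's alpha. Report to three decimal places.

Cronbach's alpha = 0.752

sum of item variances = 0.629 + 2.786 + 1.195 + 1.042 + 1.018 = 6.670
Sum of distinct covariances = 5.032
σ²_total = sum of item variances + 2·Σcov = 6.670 + 2 × 5.032 = 16.734
α = (5/4)·(1 − 6.670/16.734) = 0.752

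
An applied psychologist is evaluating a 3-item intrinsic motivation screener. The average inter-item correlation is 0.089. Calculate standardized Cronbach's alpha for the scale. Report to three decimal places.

standardized Cronbach's alpha = 0.227

Standardized α = k·r̄ / (1 + (k−1)·r̄) = 3 × 0.089 / (1 + 2 × 0.089)
  = 0.2670 / 1.1780 = 0.227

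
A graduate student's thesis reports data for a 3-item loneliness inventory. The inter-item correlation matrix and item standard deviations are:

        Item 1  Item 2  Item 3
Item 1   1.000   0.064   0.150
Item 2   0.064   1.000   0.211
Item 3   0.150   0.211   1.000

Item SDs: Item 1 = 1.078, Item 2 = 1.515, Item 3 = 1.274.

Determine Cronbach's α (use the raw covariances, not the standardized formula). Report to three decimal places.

Cronbach's α = 0.330

Σσ²ᵢ = 1.078² + 1.515² + 1.274² = 5.0804
Covariances σ_ij = r_ij · s_i · s_j:
  σ(Item 1,Item 2) = 0.064 × 1.078 × 1.515 = 0.1045
  σ(Item 1,Item 3) = 0.150 × 1.078 × 1.274 = 0.2060
  σ(Item 2,Item 3) = 0.211 × 1.515 × 1.274 = 0.4073
σ²_T = Σσ²ᵢ + 2·Σσ_ij = 5.0804 + 2 × 0.7178 = 6.5160
α = (3/2)·(1 − 5.0804/6.5160) = 0.330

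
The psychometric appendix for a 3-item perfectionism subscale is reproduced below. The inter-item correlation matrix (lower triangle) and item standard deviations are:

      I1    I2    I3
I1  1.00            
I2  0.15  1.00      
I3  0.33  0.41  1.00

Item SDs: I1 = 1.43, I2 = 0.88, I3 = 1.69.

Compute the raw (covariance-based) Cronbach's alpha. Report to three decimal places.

Cronbach's alpha = 0.540

Σσ²ᵢ = 1.43² + 0.88² + 1.69² = 5.6754
Covariances σ_ij = r_ij · s_i · s_j:
  σ(I1,I2) = 0.15 × 1.43 × 0.88 = 0.1888
  σ(I1,I3) = 0.33 × 1.43 × 1.69 = 0.7975
  σ(I2,I3) = 0.41 × 0.88 × 1.69 = 0.6098
σ²_T = Σσ²ᵢ + 2·Σσ_ij = 5.6754 + 2 × 1.5961 = 8.8676
α = (3/2)·(1 − 5.6754/8.8676) = 0.540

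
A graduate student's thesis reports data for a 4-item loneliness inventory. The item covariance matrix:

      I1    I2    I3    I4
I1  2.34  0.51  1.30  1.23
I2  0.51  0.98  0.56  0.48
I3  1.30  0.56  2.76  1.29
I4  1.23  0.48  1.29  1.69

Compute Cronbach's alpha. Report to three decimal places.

ΣVar(i) = 2.34 + 0.98 + 2.76 + 1.69 = 7.77
Sum of off-diagonal covariances = 5.37
Var(T) = 7.77 + 2 × 5.37 = 18.51
α = (k/(k−1))·(1 − ΣVar(i)/Var(T)) = (4/3)·(1 − 7.77/18.51) = 0.774

α = 0.774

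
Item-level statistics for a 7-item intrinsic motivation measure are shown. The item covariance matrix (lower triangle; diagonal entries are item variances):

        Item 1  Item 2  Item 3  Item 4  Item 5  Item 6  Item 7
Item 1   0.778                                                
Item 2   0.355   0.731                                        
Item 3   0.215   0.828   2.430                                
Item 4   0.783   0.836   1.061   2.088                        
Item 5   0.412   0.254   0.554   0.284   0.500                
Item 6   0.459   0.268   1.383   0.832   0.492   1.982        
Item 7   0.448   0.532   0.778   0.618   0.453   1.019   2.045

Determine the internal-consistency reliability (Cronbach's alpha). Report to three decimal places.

Σσ²ᵢ = 0.778 + 0.731 + 2.430 + 2.088 + 0.500 + 1.982 + 2.045 = 10.554
Sum of off-diagonal covariances = 12.864
total variance = 10.554 + 2 × 12.864 = 36.282
α = (k/(k−1))·(1 − Σσ²ᵢ/total variance) = (7/6)·(1 − 10.554/36.282) = 0.827

α = 0.827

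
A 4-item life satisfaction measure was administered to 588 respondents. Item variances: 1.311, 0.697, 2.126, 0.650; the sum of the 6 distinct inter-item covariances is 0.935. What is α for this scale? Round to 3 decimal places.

α = 0.375

sum of item variances = 1.311 + 0.697 + 2.126 + 0.650 = 4.784
Sum of distinct covariances = 0.935
σ²_total = sum of item variances + 2·Σcov = 4.784 + 2 × 0.935 = 6.654
α = (4/3)·(1 − 4.784/6.654) = 0.375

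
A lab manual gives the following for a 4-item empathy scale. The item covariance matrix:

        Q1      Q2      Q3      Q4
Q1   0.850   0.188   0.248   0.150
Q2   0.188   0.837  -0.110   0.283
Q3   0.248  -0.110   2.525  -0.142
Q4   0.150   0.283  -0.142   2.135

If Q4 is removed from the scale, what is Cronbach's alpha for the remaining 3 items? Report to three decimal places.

Remaining items: Q1, Q2, Q3 (k = 3).
ΣVar(i) = 0.850 + 0.837 + 2.525 = 4.212
σ²_T = 4.212 + 2 × 0.326 = 4.864
α (item deleted) = (3/2)·(1 − 4.212/4.864) = 0.201

α = 0.201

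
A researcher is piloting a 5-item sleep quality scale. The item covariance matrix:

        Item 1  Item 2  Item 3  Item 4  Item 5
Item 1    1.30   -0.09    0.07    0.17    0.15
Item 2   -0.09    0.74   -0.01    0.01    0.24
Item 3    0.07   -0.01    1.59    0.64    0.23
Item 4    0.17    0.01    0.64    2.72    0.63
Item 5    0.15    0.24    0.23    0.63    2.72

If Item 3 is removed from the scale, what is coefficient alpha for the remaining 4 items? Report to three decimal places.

α = 0.305

Remaining items: Item 1, Item 2, Item 4, Item 5 (k = 4).
Σσ²ᵢ = 1.30 + 0.74 + 2.72 + 2.72 = 7.48
σ²_total = 7.48 + 2 × 1.11 = 9.70
α (item deleted) = (4/3)·(1 − 7.48/9.70) = 0.305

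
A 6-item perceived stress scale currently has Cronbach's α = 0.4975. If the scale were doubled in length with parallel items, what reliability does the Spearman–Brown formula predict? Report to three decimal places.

Length factor m = 2
α' = m·α / (1 + (m−1)·α)
   = 2 × 0.4975 / (1 + (2 − 1) × 0.4975)
   = 0.9950 / 1.4975 = 0.664

predicted reliability = 0.664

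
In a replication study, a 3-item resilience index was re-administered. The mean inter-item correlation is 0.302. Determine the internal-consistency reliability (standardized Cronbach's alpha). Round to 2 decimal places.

Standardized α = k·r̄ / (1 + (k−1)·r̄) = 3 × 0.302 / (1 + 2 × 0.302)
  = 0.9060 / 1.6040 = 0.56

α = 0.56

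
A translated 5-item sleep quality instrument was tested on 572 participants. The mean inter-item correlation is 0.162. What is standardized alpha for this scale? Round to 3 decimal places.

Standardized α = k·r̄ / (1 + (k−1)·r̄) = 5 × 0.162 / (1 + 4 × 0.162)
  = 0.8100 / 1.6480 = 0.492

α = 0.492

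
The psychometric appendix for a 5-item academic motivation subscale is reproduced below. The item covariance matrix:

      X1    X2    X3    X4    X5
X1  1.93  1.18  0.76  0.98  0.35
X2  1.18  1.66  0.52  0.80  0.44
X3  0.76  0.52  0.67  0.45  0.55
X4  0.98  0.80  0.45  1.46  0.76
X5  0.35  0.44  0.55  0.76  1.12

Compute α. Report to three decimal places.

ΣVar(i) = 1.93 + 1.66 + 0.67 + 1.46 + 1.12 = 6.84
Sum of off-diagonal covariances = 6.79
σ²_T = 6.84 + 2 × 6.79 = 20.42
α = (k/(k−1))·(1 − ΣVar(i)/σ²_T) = (5/4)·(1 − 6.84/20.42) = 0.831

α = 0.831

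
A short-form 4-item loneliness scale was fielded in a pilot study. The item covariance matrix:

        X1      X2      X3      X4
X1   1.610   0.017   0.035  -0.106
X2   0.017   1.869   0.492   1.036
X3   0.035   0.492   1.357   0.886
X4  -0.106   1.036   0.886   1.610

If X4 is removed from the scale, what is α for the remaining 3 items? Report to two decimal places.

Remaining items: X1, X2, X3 (k = 3).
Σσ²ᵢ = 1.610 + 1.869 + 1.357 = 4.836
σ²_total = 4.836 + 2 × 0.544 = 5.924
α (item deleted) = (3/2)·(1 − 4.836/5.924) = 0.28

α = 0.28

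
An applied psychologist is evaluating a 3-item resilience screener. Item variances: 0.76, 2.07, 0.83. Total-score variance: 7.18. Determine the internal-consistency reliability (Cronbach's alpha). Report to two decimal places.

Σσ²ᵢ = 0.76 + 2.07 + 0.83 = 3.66
α = (k/(k−1))·(1 − Σσ²ᵢ/total variance) = (3/2)·(1 − 3.66/7.18) = 0.74

α = 0.74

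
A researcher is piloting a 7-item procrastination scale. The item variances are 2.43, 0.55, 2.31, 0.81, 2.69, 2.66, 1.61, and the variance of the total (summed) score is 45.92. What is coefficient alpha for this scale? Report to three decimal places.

sum of item variances = 2.43 + 0.55 + 2.31 + 0.81 + 2.69 + 2.66 + 1.61 = 13.06
α = (k/(k−1))·(1 − sum of item variances/Var(T)) = (7/6)·(1 − 13.06/45.92) = 0.835

coefficient alpha = 0.835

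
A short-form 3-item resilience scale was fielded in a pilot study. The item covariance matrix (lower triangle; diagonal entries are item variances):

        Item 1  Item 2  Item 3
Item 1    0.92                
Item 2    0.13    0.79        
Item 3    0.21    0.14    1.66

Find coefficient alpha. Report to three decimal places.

coefficient alpha = 0.333

Σσ²ᵢ = 0.92 + 0.79 + 1.66 = 3.37
Sum of off-diagonal covariances = 0.48
Var(T) = 3.37 + 2 × 0.48 = 4.33
α = (k/(k−1))·(1 − Σσ²ᵢ/Var(T)) = (3/2)·(1 − 3.37/4.33) = 0.333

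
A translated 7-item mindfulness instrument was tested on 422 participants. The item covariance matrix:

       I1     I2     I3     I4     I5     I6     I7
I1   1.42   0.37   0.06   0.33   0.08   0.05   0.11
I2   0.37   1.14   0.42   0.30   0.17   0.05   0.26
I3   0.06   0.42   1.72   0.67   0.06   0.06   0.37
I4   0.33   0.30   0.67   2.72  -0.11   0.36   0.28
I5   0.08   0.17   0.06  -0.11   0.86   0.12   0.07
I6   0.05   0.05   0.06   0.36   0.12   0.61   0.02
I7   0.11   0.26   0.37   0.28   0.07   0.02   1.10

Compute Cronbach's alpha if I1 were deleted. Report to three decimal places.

Remaining items: I2, I3, I4, I5, I6, I7 (k = 6).
ΣVar(i) = 1.14 + 1.72 + 2.72 + 0.86 + 0.61 + 1.10 = 8.15
σ²_total = 8.15 + 2 × 3.10 = 14.35
α (item deleted) = (6/5)·(1 − 8.15/14.35) = 0.518

Cronbach's alpha = 0.518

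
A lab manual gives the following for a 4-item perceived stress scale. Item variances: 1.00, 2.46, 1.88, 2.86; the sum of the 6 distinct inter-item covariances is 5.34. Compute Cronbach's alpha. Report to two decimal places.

ΣVar(i) = 1.00 + 2.46 + 1.88 + 2.86 = 8.20
Sum of distinct covariances = 5.34
total variance = ΣVar(i) + 2·Σcov = 8.20 + 2 × 5.34 = 18.88
α = (4/3)·(1 − 8.20/18.88) = 0.75

Cronbach's alpha = 0.75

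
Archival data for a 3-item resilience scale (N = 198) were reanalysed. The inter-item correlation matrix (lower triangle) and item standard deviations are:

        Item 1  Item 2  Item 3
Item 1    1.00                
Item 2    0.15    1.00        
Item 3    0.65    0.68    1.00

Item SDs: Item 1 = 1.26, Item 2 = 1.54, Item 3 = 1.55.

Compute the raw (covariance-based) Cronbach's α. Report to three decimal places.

Σσ²ᵢ = 1.26² + 1.54² + 1.55² = 6.3617
Covariances σ_ij = r_ij · s_i · s_j:
  σ(Item 1,Item 2) = 0.15 × 1.26 × 1.54 = 0.2911
  σ(Item 1,Item 3) = 0.65 × 1.26 × 1.55 = 1.2695
  σ(Item 2,Item 3) = 0.68 × 1.54 × 1.55 = 1.6232
σ²_T = Σσ²ᵢ + 2·Σσ_ij = 6.3617 + 2 × 3.1838 = 12.7293
α = (3/2)·(1 − 6.3617/12.7293) = 0.750

α = 0.750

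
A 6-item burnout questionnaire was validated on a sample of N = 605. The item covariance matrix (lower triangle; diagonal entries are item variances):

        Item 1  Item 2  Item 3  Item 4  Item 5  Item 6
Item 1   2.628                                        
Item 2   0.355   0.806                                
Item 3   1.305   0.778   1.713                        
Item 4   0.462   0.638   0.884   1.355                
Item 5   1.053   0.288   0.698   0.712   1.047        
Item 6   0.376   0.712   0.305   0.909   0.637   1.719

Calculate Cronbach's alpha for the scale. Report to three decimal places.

Cronbach's alpha = 0.823

ΣVar(i) = 2.628 + 0.806 + 1.713 + 1.355 + 1.047 + 1.719 = 9.268
Σ_{i<j} σ_ij = 10.112
Var(T) = 9.268 + 2 × 10.112 = 29.492
α = (k/(k−1))·(1 − ΣVar(i)/Var(T)) = (6/5)·(1 − 9.268/29.492) = 0.823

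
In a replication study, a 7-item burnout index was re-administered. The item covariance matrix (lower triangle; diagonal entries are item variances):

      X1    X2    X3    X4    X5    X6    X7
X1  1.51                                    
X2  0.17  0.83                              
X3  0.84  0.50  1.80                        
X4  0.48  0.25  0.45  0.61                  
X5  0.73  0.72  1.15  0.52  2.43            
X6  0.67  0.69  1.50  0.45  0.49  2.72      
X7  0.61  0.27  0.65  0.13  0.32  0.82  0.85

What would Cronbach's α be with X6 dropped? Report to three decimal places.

Remaining items: X1, X2, X3, X4, X5, X7 (k = 6).
ΣVar(i) = 1.51 + 0.83 + 1.80 + 0.61 + 2.43 + 0.85 = 8.03
total variance = 8.03 + 2 × 7.79 = 23.61
α (item deleted) = (6/5)·(1 − 8.03/23.61) = 0.792

α = 0.792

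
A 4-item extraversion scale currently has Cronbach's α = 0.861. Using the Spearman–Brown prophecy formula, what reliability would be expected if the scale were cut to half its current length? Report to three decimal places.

predicted reliability = 0.756

Length factor m = 1/2
α' = m·α / (1 − (1−m)·α)
   = 1/2 × 0.861 / (1 − (1 − 1/2) × 0.861)
   = 0.4305 / 0.5695 = 0.756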